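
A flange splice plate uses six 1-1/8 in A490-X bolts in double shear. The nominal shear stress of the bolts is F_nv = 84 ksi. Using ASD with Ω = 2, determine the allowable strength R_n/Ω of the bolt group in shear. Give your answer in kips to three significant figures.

A_b = π × 1.125² / 4 = 0.994 in².
R_n = F_nv · A_b · n · n_s = 84 × 0.994 × 6 × 2 = 1002 kips.
Allowable strength R_n/Ω = 1002 / 2 = 501 kips.

501 kips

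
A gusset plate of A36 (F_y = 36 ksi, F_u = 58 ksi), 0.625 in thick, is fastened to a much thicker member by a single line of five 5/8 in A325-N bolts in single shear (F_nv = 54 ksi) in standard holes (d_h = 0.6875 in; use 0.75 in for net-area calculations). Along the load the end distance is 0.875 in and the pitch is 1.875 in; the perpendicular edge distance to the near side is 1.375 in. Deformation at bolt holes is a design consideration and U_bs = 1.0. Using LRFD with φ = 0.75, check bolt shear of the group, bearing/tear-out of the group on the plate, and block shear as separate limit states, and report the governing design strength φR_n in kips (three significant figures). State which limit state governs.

62.1 kips (bolt shear governs)

Bolt shear: A_b = π·0.625²/4 = 0.3068 in²; R_n = 54 × 0.3068 × 5 × 1 = 82.83 kips → 0.75 × 82.83 = 62.1 kips.
Bearing: edge l_c = 0.5312, r_n = 23.11 kips; interior l_c = 1.188, r_n = 51.66 kips; R_n = 23.11 + 4·51.66 = 229.7 kips → 172 kips.
Block shear: A_gv = 5.234, A_nv = 3.125, A_nt = 0.625 in²; R_n = min(0.6F_uA_nv, 0.6F_yA_gv) + U_bs·F_u·A_nt = 145 kips → 109 kips.
Bolt shear governs: 62.1 kips.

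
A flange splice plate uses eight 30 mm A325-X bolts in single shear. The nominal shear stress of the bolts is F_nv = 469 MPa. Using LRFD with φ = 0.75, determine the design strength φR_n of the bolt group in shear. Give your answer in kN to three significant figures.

A_b = π × 30² / 4 = 706.9 mm².
R_n = F_nv · A_b · n · n_s = 469 × 706.9 × 8 × 1 / 1000 = 2652 kN.
Design strength φR_n = 0.75 × 2652 = 1990 kN.

1990 kN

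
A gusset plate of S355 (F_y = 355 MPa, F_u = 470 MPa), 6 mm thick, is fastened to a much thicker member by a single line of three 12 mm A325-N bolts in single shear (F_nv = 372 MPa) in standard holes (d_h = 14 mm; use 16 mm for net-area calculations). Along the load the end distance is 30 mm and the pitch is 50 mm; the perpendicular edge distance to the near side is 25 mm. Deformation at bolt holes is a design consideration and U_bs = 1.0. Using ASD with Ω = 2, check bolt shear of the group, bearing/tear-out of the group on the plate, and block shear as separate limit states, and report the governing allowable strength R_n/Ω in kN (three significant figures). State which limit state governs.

63.1 kN (bolt shear governs)

Bolt shear: A_b = π·12²/4 = 113.1 mm²; R_n = 372 × 113.1 × 3 × 1 / 1000 = 126.2 kN → 126.2 / 2 = 63.1 kN.
Bearing: edge l_c = 23, r_n = 77.83 kN; interior l_c = 36, r_n = 81.22 kN; R_n = 77.83 + 2·81.22 = 240.3 kN → 120 kN.
Block shear: A_gv = 780, A_nv = 540, A_nt = 102 mm²; R_n = min(0.6F_uA_nv, 0.6F_yA_gv) + U_bs·F_u·A_nt = 200.2 kN → 100 kN.
Bolt shear governs: 63.1 kN.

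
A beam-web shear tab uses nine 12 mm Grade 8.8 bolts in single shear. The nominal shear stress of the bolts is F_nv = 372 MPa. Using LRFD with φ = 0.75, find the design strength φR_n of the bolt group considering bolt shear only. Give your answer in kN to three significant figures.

284 kN

A_b = π × 12² / 4 = 113.1 mm².
R_n = F_nv · A_b · n · n_s = 372 × 113.1 × 9 × 1 / 1000 = 378.6 kN.
Design strength φR_n = 0.75 × 378.6 = 284 kN.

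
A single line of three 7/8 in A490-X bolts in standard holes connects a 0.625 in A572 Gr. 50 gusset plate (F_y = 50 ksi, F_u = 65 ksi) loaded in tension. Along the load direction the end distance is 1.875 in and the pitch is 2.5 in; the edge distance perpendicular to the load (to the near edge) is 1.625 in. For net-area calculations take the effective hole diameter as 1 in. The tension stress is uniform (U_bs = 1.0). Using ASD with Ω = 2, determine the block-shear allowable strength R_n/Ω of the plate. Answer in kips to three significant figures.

76.2 kips

Shear plane L_v = 1.875 + 2·2.5 = 6.875 in; A_gv = 6.875 × 0.625 = 4.297 in².
A_nv = (6.875 − 2.5·1) × 0.625 = 2.734 in².
A_nt = (1.625 − 0.5·1) × 0.625 = 0.7031 in².
0.6 F_u A_nv = 106.6 kips; 0.6 F_y A_gv = 128.9 kips → shear rupture governs the shear term.
R_n = 106.6 + 1.0 × 65 × 0.7031 = 152.3 kips.
Allowable strength R_n/Ω = 152.3 / 2 = 76.2 kips.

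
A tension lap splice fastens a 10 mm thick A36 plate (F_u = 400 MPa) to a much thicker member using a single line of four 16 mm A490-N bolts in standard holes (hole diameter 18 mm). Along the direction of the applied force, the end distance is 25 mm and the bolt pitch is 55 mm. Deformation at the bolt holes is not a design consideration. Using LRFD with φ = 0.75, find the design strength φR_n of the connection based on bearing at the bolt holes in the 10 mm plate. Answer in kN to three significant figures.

504 kN

Per bolt r_n = 1.5 l_c t F_u ≤ 3.0 d t F_u; upper limit = 3.0 × 16 × 10 × 400 / 1000 = 192 kN.
Edge bolt: l_c = 25 − 18/2 = 16 mm → 1.5 × 16 × 10 × 400 / 1000 = 96 → r_n = 96 kN.
Interior bolts: l_c = 55 − 18 = 37 mm → 1.5 × 37 × 10 × 400 / 1000 = 222 → r_n = 192 kN.
R_n = 1 × 96 + 3 × 192 = 672 kN.
Design strength φR_n = 0.75 × 672 = 504 kN.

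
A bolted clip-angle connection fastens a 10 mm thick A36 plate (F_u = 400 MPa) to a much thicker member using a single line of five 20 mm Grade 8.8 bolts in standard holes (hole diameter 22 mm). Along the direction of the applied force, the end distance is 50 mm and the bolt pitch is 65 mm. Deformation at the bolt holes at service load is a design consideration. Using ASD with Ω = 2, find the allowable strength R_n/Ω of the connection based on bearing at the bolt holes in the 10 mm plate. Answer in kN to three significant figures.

Per bolt r_n = 1.2 l_c t F_u ≤ 2.4 d t F_u; upper limit = 2.4 × 20 × 10 × 400 / 1000 = 192 kN.
Edge bolt: l_c = 50 − 22/2 = 39 mm → 1.2 × 39 × 10 × 400 / 1000 = 187.2 → r_n = 187.2 kN.
Interior bolts: l_c = 65 − 22 = 43 mm → 1.2 × 43 × 10 × 400 / 1000 = 206.4 → r_n = 192 kN.
R_n = 1 × 187.2 + 4 × 192 = 955.2 kN.
Allowable strength R_n/Ω = 955.2 / 2 = 478 kN.

478 kN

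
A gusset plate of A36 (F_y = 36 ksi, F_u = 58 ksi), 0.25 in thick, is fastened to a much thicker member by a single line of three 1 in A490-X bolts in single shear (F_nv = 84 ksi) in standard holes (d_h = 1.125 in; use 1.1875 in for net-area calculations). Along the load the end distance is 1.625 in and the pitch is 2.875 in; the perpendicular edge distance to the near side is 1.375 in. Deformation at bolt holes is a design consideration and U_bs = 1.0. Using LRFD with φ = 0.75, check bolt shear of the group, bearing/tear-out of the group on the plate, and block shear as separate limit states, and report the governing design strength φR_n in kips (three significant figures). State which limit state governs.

37.2 kips (block shear governs)

Bolt shear: A_b = π·1²/4 = 0.7854 in²; R_n = 84 × 0.7854 × 3 × 1 = 197.9 kips → 0.75 × 197.9 = 148 kips.
Bearing: edge l_c = 1.062, r_n = 18.49 kips; interior l_c = 1.75, r_n = 30.45 kips; R_n = 18.49 + 2·30.45 = 79.39 kips → 59.5 kips.
Block shear: A_gv = 1.844, A_nv = 1.102, A_nt = 0.1953 in²; R_n = min(0.6F_uA_nv, 0.6F_yA_gv) + U_bs·F_u·A_nt = 49.66 kips → 37.2 kips.
Block shear governs: 37.2 kips.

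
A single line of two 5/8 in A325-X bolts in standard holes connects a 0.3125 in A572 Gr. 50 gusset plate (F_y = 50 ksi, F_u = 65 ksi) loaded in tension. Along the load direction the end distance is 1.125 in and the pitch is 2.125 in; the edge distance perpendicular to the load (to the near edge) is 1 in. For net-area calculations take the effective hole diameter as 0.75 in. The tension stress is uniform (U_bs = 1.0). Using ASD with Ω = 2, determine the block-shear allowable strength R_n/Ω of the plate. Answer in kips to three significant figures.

19.3 kips

Shear plane L_v = 1.125 + 1·2.125 = 3.25 in; A_gv = 3.25 × 0.3125 = 1.016 in².
A_nv = (3.25 − 1.5·0.75) × 0.3125 = 0.6641 in².
A_nt = (1 − 0.5·0.75) × 0.3125 = 0.1953 in².
0.6 F_u A_nv = 25.9 kips; 0.6 F_y A_gv = 30.47 kips → shear rupture governs the shear term.
R_n = 25.9 + 1.0 × 65 × 0.1953 = 38.59 kips.
Allowable strength R_n/Ω = 38.59 / 2 = 19.3 kips.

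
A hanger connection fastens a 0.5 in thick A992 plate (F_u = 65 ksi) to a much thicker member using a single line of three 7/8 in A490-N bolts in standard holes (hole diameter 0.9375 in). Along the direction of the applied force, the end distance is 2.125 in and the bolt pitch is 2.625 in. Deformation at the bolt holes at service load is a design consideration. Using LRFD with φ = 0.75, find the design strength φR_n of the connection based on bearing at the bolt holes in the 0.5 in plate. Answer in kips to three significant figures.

147 kips

Per bolt r_n = 1.2 l_c t F_u ≤ 2.4 d t F_u; upper limit = 2.4 × 0.875 × 0.5 × 65 = 68.25 kips.
Edge bolt: l_c = 2.125 − 0.9375/2 = 1.656 in → 1.2 × 1.656 × 0.5 × 65 = 64.59 → r_n = 64.59 kips.
Interior bolts: l_c = 2.625 − 0.9375 = 1.688 in → 1.2 × 1.688 × 0.5 × 65 = 65.81 → r_n = 65.81 kips.
R_n = 1 × 64.59 + 2 × 65.81 = 196.2 kips.
Design strength φR_n = 0.75 × 196.2 = 147 kips.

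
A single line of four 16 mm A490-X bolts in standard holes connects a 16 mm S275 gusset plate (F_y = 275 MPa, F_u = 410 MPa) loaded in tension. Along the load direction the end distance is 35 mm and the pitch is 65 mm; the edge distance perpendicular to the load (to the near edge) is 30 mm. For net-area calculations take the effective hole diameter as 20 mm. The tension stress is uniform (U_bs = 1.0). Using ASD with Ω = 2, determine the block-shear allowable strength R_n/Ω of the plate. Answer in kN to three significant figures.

369 kN

Shear plane L_v = 35 + 3·65 = 230 mm; A_gv = 230 × 16 = 3680 mm².
A_nv = (230 − 3.5·20) × 16 = 2560 mm².
A_nt = (30 − 0.5·20) × 16 = 320 mm².
0.6 F_u A_nv = 629.8 kN; 0.6 F_y A_gv = 607.2 kN → shear yielding governs the shear term.
R_n = 607.2 + 1.0 × 410 × 320 / 1000 = 738.4 kN.
Allowable strength R_n/Ω = 738.4 / 2 = 369 kN.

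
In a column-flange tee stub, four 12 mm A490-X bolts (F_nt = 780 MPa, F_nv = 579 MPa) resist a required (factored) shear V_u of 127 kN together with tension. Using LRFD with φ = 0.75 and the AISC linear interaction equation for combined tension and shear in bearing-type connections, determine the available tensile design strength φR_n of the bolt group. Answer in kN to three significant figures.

A_b = π·12²/4 = 113.1 mm²; f_rv = 127 × 1000 / (4 × 113.1) = 280.7 MPa.
F'_nt = 1.3 F_nt − (F_nt / φF_nv) f_rv = 1.3·780 − (780/(0.75·579))·280.7 = 509.7 MPa, capped at F_nt → F'_nt = 509.7 MPa.
R_n = F'_nt · A_b · n = 509.7 × 113.1 × 4 / 1000 = 230.6 kN.
Design strength φR_n = 0.75 × 230.6 = 173 kN.

173 kN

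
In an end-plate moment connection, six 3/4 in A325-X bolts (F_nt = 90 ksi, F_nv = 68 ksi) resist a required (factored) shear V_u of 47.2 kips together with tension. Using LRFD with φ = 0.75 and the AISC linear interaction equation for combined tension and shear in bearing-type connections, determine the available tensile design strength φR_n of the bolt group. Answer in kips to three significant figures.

A_b = π·0.75²/4 = 0.4418 in²; f_rv = 47.2 / (6 × 0.4418) = 17.81 ksi.
F'_nt = 1.3 F_nt − (F_nt / φF_nv) f_rv = 1.3·90 − (90/(0.75·68))·17.81 = 85.58 ksi, capped at F_nt → F'_nt = 85.58 ksi.
R_n = F'_nt · A_b · n = 85.58 × 0.4418 × 6 = 226.8 kips.
Design strength φR_n = 0.75 × 226.8 = 170 kips.

170 kips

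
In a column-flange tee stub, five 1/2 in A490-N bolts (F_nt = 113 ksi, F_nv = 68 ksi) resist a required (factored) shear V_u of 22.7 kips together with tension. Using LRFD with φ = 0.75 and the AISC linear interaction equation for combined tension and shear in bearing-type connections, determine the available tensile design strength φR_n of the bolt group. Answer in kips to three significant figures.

A_b = π·0.5²/4 = 0.1963 in²; f_rv = 22.7 / (5 × 0.1963) = 23.12 ksi.
F'_nt = 1.3 F_nt − (F_nt / φF_nv) f_rv = 1.3·113 − (113/(0.75·68))·23.12 = 95.67 ksi, capped at F_nt → F'_nt = 95.67 ksi.
R_n = F'_nt · A_b · n = 95.67 × 0.1963 × 5 = 93.92 kips.
Design strength φR_n = 0.75 × 93.92 = 70.4 kips.

70.4 kips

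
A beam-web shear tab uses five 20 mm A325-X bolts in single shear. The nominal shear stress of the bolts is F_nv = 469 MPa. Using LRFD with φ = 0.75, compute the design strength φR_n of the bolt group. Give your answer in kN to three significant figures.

A_b = π × 20² / 4 = 314.2 mm².
R_n = F_nv · A_b · n · n_s = 469 × 314.2 × 5 × 1 / 1000 = 736.7 kN.
Design strength φR_n = 0.75 × 736.7 = 553 kN.

553 kN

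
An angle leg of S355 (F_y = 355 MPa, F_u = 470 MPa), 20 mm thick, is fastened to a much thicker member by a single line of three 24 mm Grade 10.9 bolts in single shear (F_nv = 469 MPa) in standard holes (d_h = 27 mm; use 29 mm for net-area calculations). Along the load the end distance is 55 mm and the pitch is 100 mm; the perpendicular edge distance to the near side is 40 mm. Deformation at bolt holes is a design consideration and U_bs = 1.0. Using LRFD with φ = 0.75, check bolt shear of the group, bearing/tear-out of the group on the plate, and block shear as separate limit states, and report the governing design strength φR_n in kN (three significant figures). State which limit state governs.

477 kN (bolt shear governs)

Bolt shear: A_b = π·24²/4 = 452.4 mm²; R_n = 469 × 452.4 × 3 × 1 / 1000 = 636.5 kN → 0.75 × 636.5 = 477 kN.
Bearing: edge l_c = 41.5, r_n = 468.1 kN; interior l_c = 73, r_n = 541.4 kN; R_n = 468.1 + 2·541.4 = 1551 kN → 1160 kN.
Block shear: A_gv = 5100, A_nv = 3650, A_nt = 510 mm²; R_n = min(0.6F_uA_nv, 0.6F_yA_gv) + U_bs·F_u·A_nt = 1269 kN → 952 kN.
Bolt shear governs: 477 kN.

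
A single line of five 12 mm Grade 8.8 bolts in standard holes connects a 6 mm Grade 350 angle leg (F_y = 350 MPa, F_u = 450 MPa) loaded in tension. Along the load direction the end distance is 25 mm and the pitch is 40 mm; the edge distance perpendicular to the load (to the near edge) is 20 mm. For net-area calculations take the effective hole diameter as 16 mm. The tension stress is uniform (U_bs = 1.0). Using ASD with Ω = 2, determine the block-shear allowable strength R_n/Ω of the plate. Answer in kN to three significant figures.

Shear plane L_v = 25 + 4·40 = 185 mm; A_gv = 185 × 6 = 1110 mm².
A_nv = (185 − 4.5·16) × 6 = 678 mm².
A_nt = (20 − 0.5·16) × 6 = 72 mm².
0.6 F_u A_nv = 183.1 kN; 0.6 F_y A_gv = 233.1 kN → shear rupture governs the shear term.
R_n = 183.1 + 1.0 × 450 × 72 / 1000 = 215.5 kN.
Allowable strength R_n/Ω = 215.5 / 2 = 108 kN.

108 kN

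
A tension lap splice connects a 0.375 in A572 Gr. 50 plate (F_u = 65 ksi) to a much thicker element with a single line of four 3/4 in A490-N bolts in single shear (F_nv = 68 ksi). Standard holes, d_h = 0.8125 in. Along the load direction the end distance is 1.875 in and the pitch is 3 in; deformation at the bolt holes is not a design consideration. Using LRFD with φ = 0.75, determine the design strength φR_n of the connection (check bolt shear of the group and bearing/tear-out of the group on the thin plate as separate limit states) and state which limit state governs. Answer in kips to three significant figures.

Bolt shear: A_b = π·0.75²/4 = 0.4418 in²; R_n = 68 × 0.4418 × 4 × 1 = 120.2 kips → 0.75 × 120.2 = 90.1 kips.
Bearing (1.5 l_c t F_u ≤ 3.0 d t F_u): upper limit = 3.0·0.75·0.375·65 = 54.84 kips.
  Edge l_c = 1.875 − 0.8125/2 = 1.469 → r_n = 53.7 kips; interior l_c = 3 − 0.8125 = 2.188 → r_n = 54.84 kips.
  R_n,bearing = 1·53.7 + 3·54.84 = 218.2 kips → 0.75 × 218.2 = 164 kips.
Bolt shear governs: 90.1 kips.

90.1 kips (bolt shear governs)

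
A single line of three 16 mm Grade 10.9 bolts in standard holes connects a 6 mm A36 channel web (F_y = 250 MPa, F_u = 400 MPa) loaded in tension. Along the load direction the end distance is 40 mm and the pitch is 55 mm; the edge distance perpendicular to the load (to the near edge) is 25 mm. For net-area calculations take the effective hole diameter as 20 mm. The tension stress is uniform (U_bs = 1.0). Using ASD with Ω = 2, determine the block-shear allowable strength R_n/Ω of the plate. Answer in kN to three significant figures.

Shear plane L_v = 40 + 2·55 = 150 mm; A_gv = 150 × 6 = 900 mm².
A_nv = (150 − 2.5·20) × 6 = 600 mm².
A_nt = (25 − 0.5·20) × 6 = 90 mm².
0.6 F_u A_nv = 144 kN; 0.6 F_y A_gv = 135 kN → shear yielding governs the shear term.
R_n = 135 + 1.0 × 400 × 90 / 1000 = 171 kN.
Allowable strength R_n/Ω = 171 / 2 = 85.5 kN.

85.5 kN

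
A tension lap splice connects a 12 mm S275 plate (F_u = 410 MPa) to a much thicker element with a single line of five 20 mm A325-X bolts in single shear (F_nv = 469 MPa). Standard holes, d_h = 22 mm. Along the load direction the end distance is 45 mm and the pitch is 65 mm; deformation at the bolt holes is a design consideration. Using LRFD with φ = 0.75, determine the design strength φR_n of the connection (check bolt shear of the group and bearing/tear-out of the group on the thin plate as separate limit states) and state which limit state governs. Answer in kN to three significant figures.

Bolt shear: A_b = π·20²/4 = 314.2 mm²; R_n = 469 × 314.2 × 5 × 1 / 1000 = 736.7 kN → 0.75 × 736.7 = 553 kN.
Bearing (1.2 l_c t F_u ≤ 2.4 d t F_u): upper limit = 2.4·20·12·410 / 1000 = 236.2 kN.
  Edge l_c = 45 − 22/2 = 34 → r_n = 200.7 kN; interior l_c = 65 − 22 = 43 → r_n = 236.2 kN.
  R_n,bearing = 1·200.7 + 4·236.2 = 1145 kN → 0.75 × 1145 = 859 kN.
Bolt shear governs: 553 kN.

553 kN (bolt shear governs)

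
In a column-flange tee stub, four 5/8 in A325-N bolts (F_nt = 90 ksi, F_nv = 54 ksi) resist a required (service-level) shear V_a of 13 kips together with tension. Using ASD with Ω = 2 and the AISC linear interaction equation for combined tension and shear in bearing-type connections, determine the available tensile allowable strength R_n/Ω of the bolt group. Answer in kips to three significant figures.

A_b = π·0.625²/4 = 0.3068 in²; f_rv = 13 / (4 × 0.3068) = 10.59 ksi.
F'_nt = 1.3 F_nt − (Ω F_nt / F_nv) f_rv = 1.3·90 − (2·90/54)·10.59 = 81.69 ksi, capped at F_nt → F'_nt = 81.69 ksi.
R_n = F'_nt · A_b · n = 81.69 × 0.3068 × 4 = 100.2 kips.
Allowable strength R_n/Ω = 100.2 / 2 = 50.1 kips.

50.1 kips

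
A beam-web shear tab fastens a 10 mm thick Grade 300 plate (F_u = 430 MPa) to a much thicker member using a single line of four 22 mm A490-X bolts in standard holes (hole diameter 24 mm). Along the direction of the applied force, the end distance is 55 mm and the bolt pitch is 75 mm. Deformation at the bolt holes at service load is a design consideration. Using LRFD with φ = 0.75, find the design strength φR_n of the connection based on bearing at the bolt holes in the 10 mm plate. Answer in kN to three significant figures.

677 kN

Per bolt r_n = 1.2 l_c t F_u ≤ 2.4 d t F_u; upper limit = 2.4 × 22 × 10 × 430 / 1000 = 227 kN.
Edge bolt: l_c = 55 − 24/2 = 43 mm → 1.2 × 43 × 10 × 430 / 1000 = 221.9 → r_n = 221.9 kN.
Interior bolts: l_c = 75 − 24 = 51 mm → 1.2 × 51 × 10 × 430 / 1000 = 263.2 → r_n = 227 kN.
R_n = 1 × 221.9 + 3 × 227 = 903 kN.
Design strength φR_n = 0.75 × 903 = 677 kN.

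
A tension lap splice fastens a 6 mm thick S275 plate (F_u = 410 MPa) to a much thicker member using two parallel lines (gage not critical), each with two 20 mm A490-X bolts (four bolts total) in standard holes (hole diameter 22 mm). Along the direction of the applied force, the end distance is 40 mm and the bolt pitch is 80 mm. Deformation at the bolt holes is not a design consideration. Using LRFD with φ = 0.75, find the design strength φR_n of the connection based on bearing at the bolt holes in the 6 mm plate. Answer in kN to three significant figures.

382 kN

Per bolt r_n = 1.5 l_c t F_u ≤ 3.0 d t F_u; upper limit = 3.0 × 20 × 6 × 410 / 1000 = 147.6 kN.
Edge bolt: l_c = 40 − 22/2 = 29 mm → 1.5 × 29 × 6 × 410 / 1000 = 107 → r_n = 107 kN.
Interior bolts: l_c = 80 − 22 = 58 mm → 1.5 × 58 × 6 × 410 / 1000 = 214 → r_n = 147.6 kN.
R_n = 2 × 107 + 2 × 147.6 = 509.2 kN.
Design strength φR_n = 0.75 × 509.2 = 382 kN.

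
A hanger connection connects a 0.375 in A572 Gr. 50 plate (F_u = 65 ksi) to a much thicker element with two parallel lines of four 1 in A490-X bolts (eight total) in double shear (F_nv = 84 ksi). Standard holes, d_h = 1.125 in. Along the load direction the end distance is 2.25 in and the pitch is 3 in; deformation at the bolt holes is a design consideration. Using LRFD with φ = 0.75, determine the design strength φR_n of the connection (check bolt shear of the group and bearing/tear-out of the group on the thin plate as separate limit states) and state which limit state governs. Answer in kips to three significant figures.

321 kips (bearing governs)

Bolt shear: A_b = π·1²/4 = 0.7854 in²; R_n = 84 × 0.7854 × 8 × 2 = 1056 kips → 0.75 × 1056 = 792 kips.
Bearing (1.2 l_c t F_u ≤ 2.4 d t F_u): upper limit = 2.4·1·0.375·65 = 58.5 kips.
  Edge l_c = 2.25 − 1.125/2 = 1.688 → r_n = 49.36 kips; interior l_c = 3 − 1.125 = 1.875 → r_n = 54.84 kips.
  R_n,bearing = 2·49.36 + 6·54.84 = 427.8 kips → 0.75 × 427.8 = 321 kips.
Bearing governs: 321 kips.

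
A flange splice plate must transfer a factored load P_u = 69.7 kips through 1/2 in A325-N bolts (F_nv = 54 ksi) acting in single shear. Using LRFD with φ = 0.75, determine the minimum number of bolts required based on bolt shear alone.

A_b = π·0.5²/4 = 0.1963 in².
Per-bolt design strength φR_n = 0.75 × 54 × 0.1963 × 1 = 7.952 kips.
n ≥ 69.7 / 7.952 = 8.765 → use 9 bolts.

9 bolts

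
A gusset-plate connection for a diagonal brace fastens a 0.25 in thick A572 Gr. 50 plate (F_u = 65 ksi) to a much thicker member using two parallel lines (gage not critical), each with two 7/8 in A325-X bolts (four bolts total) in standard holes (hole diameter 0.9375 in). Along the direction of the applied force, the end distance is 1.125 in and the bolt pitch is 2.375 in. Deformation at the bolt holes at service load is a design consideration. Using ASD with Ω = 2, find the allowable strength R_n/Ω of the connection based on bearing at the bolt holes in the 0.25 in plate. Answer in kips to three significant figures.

Per bolt r_n = 1.2 l_c t F_u ≤ 2.4 d t F_u; upper limit = 2.4 × 0.875 × 0.25 × 65 = 34.12 kips.
Edge bolt: l_c = 1.125 − 0.9375/2 = 0.6562 in → 1.2 × 0.6562 × 0.25 × 65 = 12.8 → r_n = 12.8 kips.
Interior bolts: l_c = 2.375 − 0.9375 = 1.438 in → 1.2 × 1.438 × 0.25 × 65 = 28.03 → r_n = 28.03 kips.
R_n = 2 × 12.8 + 2 × 28.03 = 81.66 kips.
Allowable strength R_n/Ω = 81.66 / 2 = 40.8 kips.

40.8 kips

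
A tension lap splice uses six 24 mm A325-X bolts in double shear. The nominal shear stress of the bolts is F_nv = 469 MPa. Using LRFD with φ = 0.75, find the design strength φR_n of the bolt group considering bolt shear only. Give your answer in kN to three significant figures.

A_b = π × 24² / 4 = 452.4 mm².
R_n = F_nv · A_b · n · n_s = 469 × 452.4 × 6 × 2 / 1000 = 2546 kN.
Design strength φR_n = 0.75 × 2546 = 1910 kN.

1910 kN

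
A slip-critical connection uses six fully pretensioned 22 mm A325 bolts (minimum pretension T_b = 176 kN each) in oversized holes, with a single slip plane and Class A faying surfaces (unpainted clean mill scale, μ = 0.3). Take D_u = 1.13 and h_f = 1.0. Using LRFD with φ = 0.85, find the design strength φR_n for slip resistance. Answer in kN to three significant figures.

304 kN

R_n = μ · D_u · h_f · T_b · n_s · n_b = 0.3 × 1.13 × 1.0 × 176 × 1 × 6 = 358 kN.
Design strength φR_n = 0.85 × 358 = 304 kN.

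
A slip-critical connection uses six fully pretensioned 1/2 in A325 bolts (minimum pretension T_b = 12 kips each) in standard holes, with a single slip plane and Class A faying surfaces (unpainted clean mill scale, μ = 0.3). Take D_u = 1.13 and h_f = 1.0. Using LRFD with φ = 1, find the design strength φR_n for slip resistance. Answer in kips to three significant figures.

R_n = μ · D_u · h_f · T_b · n_s · n_b = 0.3 × 1.13 × 1.0 × 12 × 1 × 6 = 24.41 kips.
Design strength φR_n = 1 × 24.41 = 24.4 kips.

24.4 kips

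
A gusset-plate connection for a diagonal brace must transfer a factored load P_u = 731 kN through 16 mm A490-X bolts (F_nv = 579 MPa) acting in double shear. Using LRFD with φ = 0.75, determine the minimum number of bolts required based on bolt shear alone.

5 bolts

A_b = π·16²/4 = 201.1 mm².
Per-bolt design strength φR_n = 0.75 × 579 × 201.1 × 2 / 1000 = 174.6 kN.
n ≥ 731 / 174.6 = 4.186 → use 5 bolts.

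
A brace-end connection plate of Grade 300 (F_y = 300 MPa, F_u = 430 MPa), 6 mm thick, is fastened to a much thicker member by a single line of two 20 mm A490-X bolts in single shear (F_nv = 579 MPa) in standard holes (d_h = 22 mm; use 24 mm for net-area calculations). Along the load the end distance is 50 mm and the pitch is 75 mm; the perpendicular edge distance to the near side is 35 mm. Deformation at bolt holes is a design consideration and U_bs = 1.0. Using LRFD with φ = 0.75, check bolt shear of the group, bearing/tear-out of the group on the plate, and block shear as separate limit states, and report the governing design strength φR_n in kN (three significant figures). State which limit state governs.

146 kN (block shear governs)

Bolt shear: A_b = π·20²/4 = 314.2 mm²; R_n = 579 × 314.2 × 2 × 1 / 1000 = 363.8 kN → 0.75 × 363.8 = 273 kN.
Bearing: edge l_c = 39, r_n = 120.7 kN; interior l_c = 53, r_n = 123.8 kN; R_n = 120.7 + 1·123.8 = 244.6 kN → 183 kN.
Block shear: A_gv = 750, A_nv = 534, A_nt = 138 mm²; R_n = min(0.6F_uA_nv, 0.6F_yA_gv) + U_bs·F_u·A_nt = 194.3 kN → 146 kN.
Block shear governs: 146 kN.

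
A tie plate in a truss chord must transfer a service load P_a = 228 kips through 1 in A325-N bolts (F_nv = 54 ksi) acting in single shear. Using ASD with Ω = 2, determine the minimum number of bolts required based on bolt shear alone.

A_b = π·1²/4 = 0.7854 in².
Per-bolt allowable strength R_n/Ω = 54 × 0.7854 × 1 / 2 = 21.21 kips.
n ≥ 228 / 21.21 = 10.75 → use 11 bolts.

11 bolts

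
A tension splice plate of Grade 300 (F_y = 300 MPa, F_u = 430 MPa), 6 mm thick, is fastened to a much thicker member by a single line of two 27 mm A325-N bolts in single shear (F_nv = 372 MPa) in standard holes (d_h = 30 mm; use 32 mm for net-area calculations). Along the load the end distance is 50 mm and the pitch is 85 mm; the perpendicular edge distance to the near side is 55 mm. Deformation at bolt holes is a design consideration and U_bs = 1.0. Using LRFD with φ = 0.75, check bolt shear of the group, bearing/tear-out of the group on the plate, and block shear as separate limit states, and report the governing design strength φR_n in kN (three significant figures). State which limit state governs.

176 kN (block shear governs)

Bolt shear: A_b = π·27²/4 = 572.6 mm²; R_n = 372 × 572.6 × 2 × 1 / 1000 = 426 kN → 0.75 × 426 = 319 kN.
Bearing: edge l_c = 35, r_n = 108.4 kN; interior l_c = 55, r_n = 167.2 kN; R_n = 108.4 + 1·167.2 = 275.5 kN → 207 kN.
Block shear: A_gv = 810, A_nv = 522, A_nt = 234 mm²; R_n = min(0.6F_uA_nv, 0.6F_yA_gv) + U_bs·F_u·A_nt = 235.3 kN → 176 kN.
Block shear governs: 176 kN.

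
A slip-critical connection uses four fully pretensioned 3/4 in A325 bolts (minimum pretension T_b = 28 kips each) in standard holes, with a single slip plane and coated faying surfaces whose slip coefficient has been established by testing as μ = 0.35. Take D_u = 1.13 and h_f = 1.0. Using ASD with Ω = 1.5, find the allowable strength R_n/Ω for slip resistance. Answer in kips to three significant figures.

R_n = μ · D_u · h_f · T_b · n_s · n_b = 0.35 × 1.13 × 1.0 × 28 × 1 × 4 = 44.3 kips.
Allowable strength R_n/Ω = 44.3 / 1.5 = 29.5 kips.

29.5 kips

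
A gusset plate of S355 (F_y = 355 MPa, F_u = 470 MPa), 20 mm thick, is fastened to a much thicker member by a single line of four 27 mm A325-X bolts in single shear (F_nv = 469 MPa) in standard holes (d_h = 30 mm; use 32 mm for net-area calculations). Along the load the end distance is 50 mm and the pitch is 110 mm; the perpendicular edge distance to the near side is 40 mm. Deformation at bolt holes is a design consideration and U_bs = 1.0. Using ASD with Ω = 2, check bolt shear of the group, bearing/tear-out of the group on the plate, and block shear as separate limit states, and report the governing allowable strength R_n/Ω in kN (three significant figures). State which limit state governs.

537 kN (bolt shear governs)

Bolt shear: A_b = π·27²/4 = 572.6 mm²; R_n = 469 × 572.6 × 4 × 1 / 1000 = 1074 kN → 1074 / 2 = 537 kN.
Bearing: edge l_c = 35, r_n = 394.8 kN; interior l_c = 80, r_n = 609.1 kN; R_n = 394.8 + 3·609.1 = 2222 kN → 1110 kN.
Block shear: A_gv = 7600, A_nv = 5360, A_nt = 480 mm²; R_n = min(0.6F_uA_nv, 0.6F_yA_gv) + U_bs·F_u·A_nt = 1737 kN → 869 kN.
Bolt shear governs: 537 kN.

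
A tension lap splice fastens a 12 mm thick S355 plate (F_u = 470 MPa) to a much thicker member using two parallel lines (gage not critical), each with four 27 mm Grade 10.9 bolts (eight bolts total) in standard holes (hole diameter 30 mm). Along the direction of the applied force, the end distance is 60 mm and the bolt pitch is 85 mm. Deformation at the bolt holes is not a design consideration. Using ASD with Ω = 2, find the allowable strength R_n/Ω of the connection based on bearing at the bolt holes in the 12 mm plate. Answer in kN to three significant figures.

1750 kN

Per bolt r_n = 1.5 l_c t F_u ≤ 3.0 d t F_u; upper limit = 3.0 × 27 × 12 × 470 / 1000 = 456.8 kN.
Edge bolt: l_c = 60 − 30/2 = 45 mm → 1.5 × 45 × 12 × 470 / 1000 = 380.7 → r_n = 380.7 kN.
Interior bolts: l_c = 85 − 30 = 55 mm → 1.5 × 55 × 12 × 470 / 1000 = 465.3 → r_n = 456.8 kN.
R_n = 2 × 380.7 + 6 × 456.8 = 3502 kN.
Allowable strength R_n/Ω = 3502 / 2 = 1750 kN.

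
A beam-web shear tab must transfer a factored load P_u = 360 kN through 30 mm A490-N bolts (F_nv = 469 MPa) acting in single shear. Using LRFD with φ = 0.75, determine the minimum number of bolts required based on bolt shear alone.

2 bolts

A_b = π·30²/4 = 706.9 mm².
Per-bolt design strength φR_n = 0.75 × 469 × 706.9 × 1 / 1000 = 248.6 kN.
n ≥ 360 / 248.6 = 1.448 → use 2 bolts.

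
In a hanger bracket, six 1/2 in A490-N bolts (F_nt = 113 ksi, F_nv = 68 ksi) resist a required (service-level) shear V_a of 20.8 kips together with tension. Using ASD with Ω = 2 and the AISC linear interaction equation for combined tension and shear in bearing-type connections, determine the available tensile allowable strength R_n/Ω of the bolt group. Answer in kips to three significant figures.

52 kips

A_b = π·0.5²/4 = 0.1963 in²; f_rv = 20.8 / (6 × 0.1963) = 17.66 ksi.
F'_nt = 1.3 F_nt − (Ω F_nt / F_nv) f_rv = 1.3·113 − (2·113/68)·17.66 = 88.22 ksi, capped at F_nt → F'_nt = 88.22 ksi.
R_n = F'_nt · A_b · n = 88.22 × 0.1963 × 6 = 103.9 kips.
Allowable strength R_n/Ω = 103.9 / 2 = 52 kips.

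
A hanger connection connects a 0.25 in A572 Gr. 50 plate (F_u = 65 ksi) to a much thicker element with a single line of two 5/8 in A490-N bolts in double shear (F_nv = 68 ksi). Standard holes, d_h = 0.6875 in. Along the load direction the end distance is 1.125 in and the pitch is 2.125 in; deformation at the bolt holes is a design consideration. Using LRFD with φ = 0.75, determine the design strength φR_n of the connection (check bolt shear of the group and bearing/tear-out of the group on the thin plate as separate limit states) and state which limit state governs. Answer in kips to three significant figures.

Bolt shear: A_b = π·0.625²/4 = 0.3068 in²; R_n = 68 × 0.3068 × 2 × 2 = 83.45 kips → 0.75 × 83.45 = 62.6 kips.
Bearing (1.2 l_c t F_u ≤ 2.4 d t F_u): upper limit = 2.4·0.625·0.25·65 = 24.38 kips.
  Edge l_c = 1.125 − 0.6875/2 = 0.7812 → r_n = 15.23 kips; interior l_c = 2.125 − 0.6875 = 1.438 → r_n = 24.38 kips.
  R_n,bearing = 1·15.23 + 1·24.38 = 39.61 kips → 0.75 × 39.61 = 29.7 kips.
Bearing governs: 29.7 kips.

29.7 kips (bearing governs)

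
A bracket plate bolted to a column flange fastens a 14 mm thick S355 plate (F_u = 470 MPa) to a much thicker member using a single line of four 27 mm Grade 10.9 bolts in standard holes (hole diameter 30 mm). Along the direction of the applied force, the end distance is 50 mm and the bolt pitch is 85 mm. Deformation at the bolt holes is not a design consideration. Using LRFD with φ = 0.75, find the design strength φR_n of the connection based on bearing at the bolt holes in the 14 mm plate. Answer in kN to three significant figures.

Per bolt r_n = 1.5 l_c t F_u ≤ 3.0 d t F_u; upper limit = 3.0 × 27 × 14 × 470 / 1000 = 533 kN.
Edge bolt: l_c = 50 − 30/2 = 35 mm → 1.5 × 35 × 14 × 470 / 1000 = 345.4 → r_n = 345.4 kN.
Interior bolts: l_c = 85 − 30 = 55 mm → 1.5 × 55 × 14 × 470 / 1000 = 542.9 → r_n = 533 kN.
R_n = 1 × 345.4 + 3 × 533 = 1944 kN.
Design strength φR_n = 0.75 × 1944 = 1460 kN.

1460 kN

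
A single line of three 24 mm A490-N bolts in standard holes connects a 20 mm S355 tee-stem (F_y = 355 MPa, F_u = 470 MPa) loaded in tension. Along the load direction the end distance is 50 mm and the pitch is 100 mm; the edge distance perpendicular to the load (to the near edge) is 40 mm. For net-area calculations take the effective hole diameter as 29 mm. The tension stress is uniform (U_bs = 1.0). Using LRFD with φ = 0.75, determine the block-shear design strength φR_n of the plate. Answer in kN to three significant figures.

931 kN

Shear plane L_v = 50 + 2·100 = 250 mm; A_gv = 250 × 20 = 5000 mm².
A_nv = (250 − 2.5·29) × 20 = 3550 mm².
A_nt = (40 − 0.5·29) × 20 = 510 mm².
0.6 F_u A_nv = 1001 kN; 0.6 F_y A_gv = 1065 kN → shear rupture governs the shear term.
R_n = 1001 + 1.0 × 470 × 510 / 1000 = 1241 kN.
Design strength φR_n = 0.75 × 1241 = 931 kN.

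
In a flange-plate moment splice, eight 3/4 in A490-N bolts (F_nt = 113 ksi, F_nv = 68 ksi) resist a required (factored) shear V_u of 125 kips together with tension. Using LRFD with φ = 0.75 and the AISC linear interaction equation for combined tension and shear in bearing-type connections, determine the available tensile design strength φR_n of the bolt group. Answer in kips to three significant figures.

182 kips

A_b = π·0.75²/4 = 0.4418 in²; f_rv = 125 / (8 × 0.4418) = 35.37 ksi.
F'_nt = 1.3 F_nt − (F_nt / φF_nv) f_rv = 1.3·113 − (113/(0.75·68))·35.37 = 68.54 ksi, capped at F_nt → F'_nt = 68.54 ksi.
R_n = F'_nt · A_b · n = 68.54 × 0.4418 × 8 = 242.2 kips.
Design strength φR_n = 0.75 × 242.2 = 182 kips.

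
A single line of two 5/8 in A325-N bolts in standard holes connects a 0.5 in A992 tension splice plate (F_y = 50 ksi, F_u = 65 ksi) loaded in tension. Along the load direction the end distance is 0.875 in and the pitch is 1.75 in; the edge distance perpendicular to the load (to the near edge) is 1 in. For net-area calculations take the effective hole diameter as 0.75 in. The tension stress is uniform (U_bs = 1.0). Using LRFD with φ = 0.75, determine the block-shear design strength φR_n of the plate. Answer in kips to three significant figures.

37.2 kips

Shear plane L_v = 0.875 + 1·1.75 = 2.625 in; A_gv = 2.625 × 0.5 = 1.312 in².
A_nv = (2.625 − 1.5·0.75) × 0.5 = 0.75 in².
A_nt = (1 − 0.5·0.75) × 0.5 = 0.3125 in².
0.6 F_u A_nv = 29.25 kips; 0.6 F_y A_gv = 39.38 kips → shear rupture governs the shear term.
R_n = 29.25 + 1.0 × 65 × 0.3125 = 49.56 kips.
Design strength φR_n = 0.75 × 49.56 = 37.2 kips.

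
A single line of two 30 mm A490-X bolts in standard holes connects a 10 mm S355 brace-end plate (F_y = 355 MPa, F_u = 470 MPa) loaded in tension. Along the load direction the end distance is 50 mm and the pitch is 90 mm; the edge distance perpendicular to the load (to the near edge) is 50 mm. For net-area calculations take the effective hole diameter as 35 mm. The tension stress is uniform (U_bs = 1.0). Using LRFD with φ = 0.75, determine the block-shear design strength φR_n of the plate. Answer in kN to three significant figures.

Shear plane L_v = 50 + 1·90 = 140 mm; A_gv = 140 × 10 = 1400 mm².
A_nv = (140 − 1.5·35) × 10 = 875 mm².
A_nt = (50 − 0.5·35) × 10 = 325 mm².
0.6 F_u A_nv = 246.8 kN; 0.6 F_y A_gv = 298.2 kN → shear rupture governs the shear term.
R_n = 246.8 + 1.0 × 470 × 325 / 1000 = 399.5 kN.
Design strength φR_n = 0.75 × 399.5 = 300 kN.

300 kN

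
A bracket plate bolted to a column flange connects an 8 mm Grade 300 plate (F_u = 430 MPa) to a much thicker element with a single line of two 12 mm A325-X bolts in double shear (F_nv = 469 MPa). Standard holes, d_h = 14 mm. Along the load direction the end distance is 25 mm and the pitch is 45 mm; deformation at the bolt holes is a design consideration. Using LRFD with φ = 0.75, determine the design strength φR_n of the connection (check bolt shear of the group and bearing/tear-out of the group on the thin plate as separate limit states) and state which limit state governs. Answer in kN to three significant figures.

130 kN (bearing governs)

Bolt shear: A_b = π·12²/4 = 113.1 mm²; R_n = 469 × 113.1 × 2 × 2 / 1000 = 212.2 kN → 0.75 × 212.2 = 159 kN.
Bearing (1.2 l_c t F_u ≤ 2.4 d t F_u): upper limit = 2.4·12·8·430 / 1000 = 99.07 kN.
  Edge l_c = 25 − 14/2 = 18 → r_n = 74.3 kN; interior l_c = 45 − 14 = 31 → r_n = 99.07 kN.
  R_n,bearing = 1·74.3 + 1·99.07 = 173.4 kN → 0.75 × 173.4 = 130 kN.
Bearing governs: 130 kN.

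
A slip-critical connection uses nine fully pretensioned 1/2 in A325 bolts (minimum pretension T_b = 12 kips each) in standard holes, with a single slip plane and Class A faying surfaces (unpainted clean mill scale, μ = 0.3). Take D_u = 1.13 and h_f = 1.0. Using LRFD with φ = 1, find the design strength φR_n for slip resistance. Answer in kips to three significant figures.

R_n = μ · D_u · h_f · T_b · n_s · n_b = 0.3 × 1.13 × 1.0 × 12 × 1 × 9 = 36.61 kips.
Design strength φR_n = 1 × 36.61 = 36.6 kips.

36.6 kips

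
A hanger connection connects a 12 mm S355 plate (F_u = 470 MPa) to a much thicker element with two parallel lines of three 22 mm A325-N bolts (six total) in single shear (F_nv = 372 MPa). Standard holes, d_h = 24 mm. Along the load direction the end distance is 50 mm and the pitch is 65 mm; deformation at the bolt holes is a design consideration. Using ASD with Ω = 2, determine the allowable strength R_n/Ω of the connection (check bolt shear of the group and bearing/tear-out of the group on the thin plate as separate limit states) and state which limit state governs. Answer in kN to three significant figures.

424 kN (bolt shear governs)

Bolt shear: A_b = π·22²/4 = 380.1 mm²; R_n = 372 × 380.1 × 6 × 1 / 1000 = 848.5 kN → 848.5 / 2 = 424 kN.
Bearing (1.2 l_c t F_u ≤ 2.4 d t F_u): upper limit = 2.4·22·12·470 / 1000 = 297.8 kN.
  Edge l_c = 50 − 24/2 = 38 → r_n = 257.2 kN; interior l_c = 65 − 24 = 41 → r_n = 277.5 kN.
  R_n,bearing = 2·257.2 + 4·277.5 = 1624 kN → 1624 / 2 = 812 kN.
Bolt shear governs: 424 kN.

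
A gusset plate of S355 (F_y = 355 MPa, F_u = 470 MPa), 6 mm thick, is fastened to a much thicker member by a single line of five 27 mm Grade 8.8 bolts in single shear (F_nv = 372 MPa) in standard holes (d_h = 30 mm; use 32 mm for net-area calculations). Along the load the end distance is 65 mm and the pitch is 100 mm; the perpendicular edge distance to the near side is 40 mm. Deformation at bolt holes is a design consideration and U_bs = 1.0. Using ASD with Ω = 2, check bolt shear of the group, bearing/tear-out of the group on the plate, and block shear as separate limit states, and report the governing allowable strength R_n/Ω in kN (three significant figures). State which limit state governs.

Bolt shear: A_b = π·27²/4 = 572.6 mm²; R_n = 372 × 572.6 × 5 × 1 / 1000 = 1065 kN → 1065 / 2 = 532 kN.
Bearing: edge l_c = 50, r_n = 169.2 kN; interior l_c = 70, r_n = 182.7 kN; R_n = 169.2 + 4·182.7 = 900.1 kN → 450 kN.
Block shear: A_gv = 2790, A_nv = 1926, A_nt = 144 mm²; R_n = min(0.6F_uA_nv, 0.6F_yA_gv) + U_bs·F_u·A_nt = 610.8 kN → 305 kN.
Block shear governs: 305 kN.

305 kN (block shear governs)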